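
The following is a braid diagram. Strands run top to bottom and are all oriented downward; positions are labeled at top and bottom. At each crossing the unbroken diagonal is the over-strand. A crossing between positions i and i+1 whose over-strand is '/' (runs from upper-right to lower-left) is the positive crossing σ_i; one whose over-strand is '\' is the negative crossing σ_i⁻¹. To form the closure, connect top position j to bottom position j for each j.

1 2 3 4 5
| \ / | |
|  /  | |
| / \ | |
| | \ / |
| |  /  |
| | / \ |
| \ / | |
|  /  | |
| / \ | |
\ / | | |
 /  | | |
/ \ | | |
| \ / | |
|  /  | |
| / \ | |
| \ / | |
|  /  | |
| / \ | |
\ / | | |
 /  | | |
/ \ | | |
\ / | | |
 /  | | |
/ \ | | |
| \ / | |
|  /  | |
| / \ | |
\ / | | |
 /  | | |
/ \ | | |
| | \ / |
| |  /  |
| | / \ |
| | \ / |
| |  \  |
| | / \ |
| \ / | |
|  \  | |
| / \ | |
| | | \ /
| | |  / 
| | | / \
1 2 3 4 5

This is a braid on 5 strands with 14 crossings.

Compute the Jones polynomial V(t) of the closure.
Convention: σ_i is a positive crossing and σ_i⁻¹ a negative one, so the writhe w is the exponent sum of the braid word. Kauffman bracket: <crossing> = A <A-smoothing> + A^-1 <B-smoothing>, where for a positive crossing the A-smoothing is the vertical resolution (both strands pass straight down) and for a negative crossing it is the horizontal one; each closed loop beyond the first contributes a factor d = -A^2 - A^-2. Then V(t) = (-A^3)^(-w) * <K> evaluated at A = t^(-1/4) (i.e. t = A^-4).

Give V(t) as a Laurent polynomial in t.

Reading the diagram top to bottom ('/'-over between positions i,i+1 = s_i, '\'-over = s_i^-1): braid word = s2 s3 s2 s1 s2 s2 s1 s1 s2 s1 s3 s3^-1 s2^-1 s4.
The presented braid s2 s3 s2 s1 s2 s2 s1 s1 s2 s1 s3 s3^-1 s2^-1 s4 on 5 strands reduces by inverse Markov moves (closure unchanged at each step):
  Destabilize: the word has the form β·s4 where s4 occurs only as the final letter (β ∈ B_4); drop it and the last strand → 4 strands.
  Deconjugate: the word is γ·β·γ⁻¹ with γ = s2 s3 (prefix) and γ⁻¹ = s3^-1 s2^-1 (suffix); strip both.
  Destabilize: the word has the form β·s3 where s3 occurs only as the final letter (β ∈ B_3); drop it and the last strand → 3 strands.
Reduced to β = s2 s1 s2 s2 s1 s1 s2 s1 on 3 strands, 8 crossings.
Compute on β:
Braid: s2 s1 s2 s2 s1 s1 s2 s1 on 3 strands, 8 crossings.
Writhe w = (#positive) - (#negative) = 8 - 0 = 8.
State-sum expansion of <K>. There are 2^8 = 256 states.
Each crossing splits two ways (0=vertical, 1=horizontal). The state's weight is A^(#A-smoothings - #B-smoothings) * d^(loops - 1).
Tabulate the states by total A-exponent and number of loops L (A-exp: L × count):
  A^8: L=3 ×1
  A^6: L=2 ×8
  A^4: L=1 ×16, L=3 ×12
  A^2: L=2 ×48, L=4 ×8
  A^0: L=1 ×17, L=3 ×51, L=5 ×2
  A^-2: L=2 ×34, L=4 ×22
  A^-4: L=1 ×4, L=3 ×21, L=5 ×3
  A^-6: L=2 ×4, L=4 ×4
  A^-8: L=3 ×1
Each group contributes A^e * Σ count * d^(L-1):
Powers of d = -A^2 - A^-2: d^2 = A^4 + 2 + A^-4; d^3 = -A^6 - 3*A^2 - 3*A^-2 - A^-6; d^4 = A^8 + 4*A^4 + 6 + 4*A^-4 + A^-8.
  A^8 * (d^2) = A^12 + 2*A^8 + A^4
  A^6 * (8*d) = -8*A^8 - 8*A^4
  A^4 * (16 + 12*d^2) = 12*A^8 + 40*A^4 + 12
  A^2 * (48*d + 8*d^3) = -8*A^8 - 72*A^4 - 72 - 8*A^-4
  A^0 * (17 + 51*d^2 + 2*d^4) = 2*A^8 + 59*A^4 + 131 + 59*A^-4 + 2*A^-8
  A^-2 * (34*d + 22*d^3) = -22*A^4 - 100 - 100*A^-4 - 22*A^-8
  A^-4 * (4 + 21*d^2 + 3*d^4) = 3*A^4 + 33 + 64*A^-4 + 33*A^-8 + 3*A^-12
  A^-6 * (4*d + 4*d^3) = -4 - 16*A^-4 - 16*A^-8 - 4*A^-12
  A^-8 * (d^2) = A^-4 + 2*A^-8 + A^-12
Summing the groups: <K> = A^12 + A^4 - A^-8
Normalise by the writhe: (-A^3)^(-w) = (-A^3)^(-8) = A^-24, so f(A) = A^-24 * <K> = A^-12 + A^-20 - A^-32.
Substitute A = t^(-1/4), i.e. A^e → t^(-e/4): V(t) = -t^8 + t^5 + t^3

Answer: -t^8 + t^5 + t^3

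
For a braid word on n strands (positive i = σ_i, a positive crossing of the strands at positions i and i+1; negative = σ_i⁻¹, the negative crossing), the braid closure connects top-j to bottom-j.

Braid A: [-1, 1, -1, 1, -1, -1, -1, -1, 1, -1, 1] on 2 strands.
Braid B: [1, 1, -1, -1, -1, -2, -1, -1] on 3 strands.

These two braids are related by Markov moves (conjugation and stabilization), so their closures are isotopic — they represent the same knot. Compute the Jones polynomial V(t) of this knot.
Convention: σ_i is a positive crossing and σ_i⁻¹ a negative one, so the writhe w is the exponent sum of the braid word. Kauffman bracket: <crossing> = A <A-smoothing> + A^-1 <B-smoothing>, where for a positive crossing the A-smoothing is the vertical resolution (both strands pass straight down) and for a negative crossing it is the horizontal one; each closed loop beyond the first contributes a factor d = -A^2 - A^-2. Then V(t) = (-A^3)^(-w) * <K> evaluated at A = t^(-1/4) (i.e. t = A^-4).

t^-1 + t^-3 - t^-4

Derivation:
Markov-equivalent braids have isotopic closures, hence identical knot invariants. Strip the Markov moves from each word to reach a common short braid β, then compute V(t) once on β.
Braid A: s1^-1 s1 s1^-1 s1 s1^-1 s1^-1 s1^-1 s1^-1 s1 s1^-1 s1 on 2 strands reduces by inverse Markov moves (closure unchanged at each step):
  Deconjugate: the word is γ·β·γ⁻¹ with γ = s1^-1 (prefix) and γ⁻¹ = s1 (suffix); strip both.
  Deconjugate: the word is γ·β·γ⁻¹ with γ = s1 (prefix) and γ⁻¹ = s1^-1 (suffix); strip both.
  Deconjugate: the word is γ·β·γ⁻¹ with γ = s1^-1 s1 (prefix) and γ⁻¹ = s1^-1 s1 (suffix); strip both.
Reduced to β = s1^-1 s1^-1 s1^-1 on 2 strands, 3 crossings.
Braid B: s1 s1 s1^-1 s1^-1 s1^-1 s2^-1 s1^-1 s1^-1 on 3 strands reduces by inverse Markov moves (closure unchanged at each step):
  Deconjugate: the word is γ·β·γ⁻¹ with γ = s1 s1 (prefix) and γ⁻¹ = s1^-1 s1^-1 (suffix); strip both.
  Destabilize: the word has the form β·s2^-1 where s2^-1 occurs only as the final letter (β ∈ B_2); drop it and the last strand → 2 strands.
Reduced to β = s1^-1 s1^-1 s1^-1 on 2 strands, 3 crossings.
Both give the same β = s1^-1 s1^-1 s1^-1 on 2 strands, so one state sum suffices:
Braid: s1^-1 s1^-1 s1^-1 on 2 strands, 3 crossings.
Writhe w = (#positive) - (#negative) = 0 - 3 = -3.
State-sum expansion of <K>. There are 2^3 = 8 states.
For each crossing: s=0 is the vertical smoothing, s=1 horizontal. Crossing k contributes A^(sign_k * (1 - 2*s_k)); loop factor d = -A^2 - A^-2.
  state 000: A-exp=-3, loops=2, term = A^-3 * d^1
  state 001: A-exp=-1, loops=1, term = A^-1 * d^0
  state 010: A-exp=-1, loops=1, term = A^-1 * d^0
  state 011: A-exp=+1, loops=2, term = A^1 * d^1
  state 100: A-exp=-1, loops=1, term = A^-1 * d^0
  state 101: A-exp=+1, loops=2, term = A^1 * d^1
  state 110: A-exp=+1, loops=2, term = A^1 * d^1
  state 111: A-exp=+3, loops=3, term = A^3 * d^2
Collect the terms by A-exponent (count of states per loop number):
Powers of d = -A^2 - A^-2: d^2 = A^4 + 2 + A^-4.
  A^3 * (d^2) = A^7 + 2*A^3 + A^-1
  A^1 * (3*d) = -3*A^3 - 3*A^-1
  A^-1 * (3) = 3*A^-1
  A^-3 * (d) = -A^-1 - A^-5
Summing the groups: <K> = A^7 - A^3 - A^-5
Normalise by the writhe: (-A^3)^(-w) = (-A^3)^(3) = -A^9, so f(A) = -A^9 * <K> = -A^16 + A^12 + A^4.
Substitute A = t^(-1/4), i.e. A^e → t^(-e/4): V(t) = t^-1 + t^-3 - t^-4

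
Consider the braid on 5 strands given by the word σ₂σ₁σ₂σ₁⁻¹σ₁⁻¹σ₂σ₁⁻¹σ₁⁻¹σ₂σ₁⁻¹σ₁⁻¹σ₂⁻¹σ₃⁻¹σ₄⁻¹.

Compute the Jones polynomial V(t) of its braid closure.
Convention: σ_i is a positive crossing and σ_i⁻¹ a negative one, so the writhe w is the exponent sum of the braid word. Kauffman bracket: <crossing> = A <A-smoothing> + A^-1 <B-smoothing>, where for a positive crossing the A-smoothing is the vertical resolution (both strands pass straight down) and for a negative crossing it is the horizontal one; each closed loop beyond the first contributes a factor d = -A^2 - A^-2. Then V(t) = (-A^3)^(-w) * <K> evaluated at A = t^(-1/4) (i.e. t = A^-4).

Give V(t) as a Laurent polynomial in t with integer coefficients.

-t^2 + 3*t - 4 + 6*t^-1 - 6*t^-2 + 6*t^-3 - 5*t^-4 + 3*t^-5 - t^-6

Derivation:
The presented braid s2 s1 s2 s1^-1 s1^-1 s2 s1^-1 s1^-1 s2 s1^-1 s1^-1 s2^-1 s3^-1 s4^-1 on 5 strands reduces by inverse Markov moves (closure unchanged at each step):
  Destabilize: the word has the form β·s4^-1 where s4^-1 occurs only as the final letter (β ∈ B_4); drop it and the last strand → 4 strands.
  Destabilize: the word has the form β·s3^-1 where s3^-1 occurs only as the final letter (β ∈ B_3); drop it and the last strand → 3 strands.
  Deconjugate: the word is γ·β·γ⁻¹ with γ = s2 s1 (prefix) and γ⁻¹ = s1^-1 s2^-1 (suffix); strip both.
Reduced to β = s2 s1^-1 s1^-1 s2 s1^-1 s1^-1 s2 s1^-1 on 3 strands, 8 crossings.
Compute on β:
Braid: s2 s1^-1 s1^-1 s2 s1^-1 s1^-1 s2 s1^-1 on 3 strands, 8 crossings.
Writhe w = (#positive) - (#negative) = 3 - 5 = -2.
Enumerate smoothing states for the bracket polynomial. There are 2^8 = 256 states.
Smooth each crossing (0=||, 1=⌣⌢); contribution A^(Σ sign_k(1-2s_k)) * d^(L-1).
Tabulate the states by total A-exponent and number of loops L (A-exp: L × count):
  A^8: L=6 ×1
  A^6: L=5 ×8
  A^4: L=4 ×28
  A^2: L=3 ×55, L=5 ×1
  A^0: L=2 ×63, L=4 ×7
  A^-2: L=1 ×35, L=3 ×21
  A^-4: L=2 ×26, L=4 ×2
  A^-6: L=3 ×8
  A^-8: L=4 ×1
Each group contributes A^e * Σ count * d^(L-1):
Powers of d = -A^2 - A^-2: d^2 = A^4 + 2 + A^-4; d^3 = -A^6 - 3*A^2 - 3*A^-2 - A^-6; d^4 = A^8 + 4*A^4 + 6 + 4*A^-4 + A^-8; d^5 = -A^10 - 5*A^6 - 10*A^2 - 10*A^-2 - 5*A^-6 - A^-10.
  A^8 * (d^5) = -A^18 - 5*A^14 - 10*A^10 - 10*A^6 - 5*A^2 - A^-2
  A^6 * (8*d^4) = 8*A^14 + 32*A^10 + 48*A^6 + 32*A^2 + 8*A^-2
  A^4 * (28*d^3) = -28*A^10 - 84*A^6 - 84*A^2 - 28*A^-2
  A^2 * (55*d^2 + d^4) = A^10 + 59*A^6 + 116*A^2 + 59*A^-2 + A^-6
  A^0 * (63*d + 7*d^3) = -7*A^6 - 84*A^2 - 84*A^-2 - 7*A^-6
  A^-2 * (35 + 21*d^2) = 21*A^2 + 77*A^-2 + 21*A^-6
  A^-4 * (26*d + 2*d^3) = -2*A^2 - 32*A^-2 - 32*A^-6 - 2*A^-10
  A^-6 * (8*d^2) = 8*A^-2 + 16*A^-6 + 8*A^-10
  A^-8 * (d^3) = -A^-2 - 3*A^-6 - 3*A^-10 - A^-14
Summing the groups: <K> = -A^18 + 3*A^14 - 5*A^10 + 6*A^6 - 6*A^2 + 6*A^-2 - 4*A^-6 + 3*A^-10 - A^-14
Normalise by the writhe: (-A^3)^(-w) = (-A^3)^(2) = A^6, so f(A) = A^6 * <K> = -A^24 + 3*A^20 - 5*A^16 + 6*A^12 - 6*A^8 + 6*A^4 - 4 + 3*A^-4 - A^-8.
Substitute A = t^(-1/4), i.e. A^e → t^(-e/4): V(t) = -t^2 + 3*t - 4 + 6*t^-1 - 6*t^-2 + 6*t^-3 - 5*t^-4 + 3*t^-5 - t^-6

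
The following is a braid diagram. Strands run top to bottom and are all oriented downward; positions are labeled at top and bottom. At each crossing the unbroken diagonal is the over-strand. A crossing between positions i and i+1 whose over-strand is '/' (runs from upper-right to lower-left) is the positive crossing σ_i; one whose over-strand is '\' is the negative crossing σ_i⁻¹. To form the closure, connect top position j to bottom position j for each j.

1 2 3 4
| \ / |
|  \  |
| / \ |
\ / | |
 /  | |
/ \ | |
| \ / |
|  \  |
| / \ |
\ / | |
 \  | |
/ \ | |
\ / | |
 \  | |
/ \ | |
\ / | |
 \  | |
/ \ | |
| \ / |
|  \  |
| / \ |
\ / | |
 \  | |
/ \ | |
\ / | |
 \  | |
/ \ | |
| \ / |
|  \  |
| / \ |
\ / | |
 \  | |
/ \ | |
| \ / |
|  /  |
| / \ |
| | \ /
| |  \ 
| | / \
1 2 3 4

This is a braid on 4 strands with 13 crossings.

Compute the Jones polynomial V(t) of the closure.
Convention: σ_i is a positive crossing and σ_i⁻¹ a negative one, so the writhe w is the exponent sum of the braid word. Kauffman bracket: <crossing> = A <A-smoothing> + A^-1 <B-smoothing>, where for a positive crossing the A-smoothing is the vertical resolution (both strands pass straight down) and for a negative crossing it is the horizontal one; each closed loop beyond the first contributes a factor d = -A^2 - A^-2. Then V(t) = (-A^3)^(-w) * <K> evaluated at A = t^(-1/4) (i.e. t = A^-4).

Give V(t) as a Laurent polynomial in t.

Reading the diagram top to bottom ('/'-over between positions i,i+1 = s_i, '\'-over = s_i^-1): braid word = s2^-1 s1 s2^-1 s1^-1 s1^-1 s1^-1 s2^-1 s1^-1 s1^-1 s2^-1 s1^-1 s2 s3^-1.
The presented braid s2^-1 s1 s2^-1 s1^-1 s1^-1 s1^-1 s2^-1 s1^-1 s1^-1 s2^-1 s1^-1 s2 s3^-1 on 4 strands reduces by inverse Markov moves (closure unchanged at each step):
  Destabilize: the word has the form β·s3^-1 where s3^-1 occurs only as the final letter (β ∈ B_3); drop it and the last strand → 3 strands.
  Deconjugate: the word is γ·β·γ⁻¹ with γ = s2^-1 s1 (prefix) and γ⁻¹ = s1^-1 s2 (suffix); strip both.
Reduced to β = s2^-1 s1^-1 s1^-1 s1^-1 s2^-1 s1^-1 s1^-1 s2^-1 on 3 strands, 8 crossings.
Compute on β:
Braid: s2^-1 s1^-1 s1^-1 s1^-1 s2^-1 s1^-1 s1^-1 s2^-1 on 3 strands, 8 crossings.
Writhe w = (#positive) - (#negative) = 0 - 8 = -8.
Enumerate smoothing states for the bracket polynomial. There are 2^8 = 256 states.
For each crossing: s=0 is the vertical smoothing, s=1 horizontal. Crossing k contributes A^(sign_k * (1 - 2*s_k)); loop factor d = -A^2 - A^-2.
Tabulate the states by total A-exponent and number of loops L (A-exp: L × count):
  A^8: L=5 ×1
  A^6: L=4 ×7, L=6 ×1
  A^4: L=3 ×19, L=5 ×9
  A^2: L=2 ×24, L=4 ×31, L=6 ×1
  A^0: L=1 ×12, L=3 ×53, L=5 ×5
  A^-2: L=2 ×45, L=4 ×11
  A^-4: L=1 ×15, L=3 ×13
  A^-6: L=2 ×8
  A^-8: L=3 ×1
Each group contributes A^e * Σ count * d^(L-1):
Powers of d = -A^2 - A^-2: d^2 = A^4 + 2 + A^-4; d^3 = -A^6 - 3*A^2 - 3*A^-2 - A^-6; d^4 = A^8 + 4*A^4 + 6 + 4*A^-4 + A^-8; d^5 = -A^10 - 5*A^6 - 10*A^2 - 10*A^-2 - 5*A^-6 - A^-10.
  A^8 * (d^4) = A^16 + 4*A^12 + 6*A^8 + 4*A^4 + 1
  A^6 * (7*d^3 + d^5) = -A^16 - 12*A^12 - 31*A^8 - 31*A^4 - 12 - A^-4
  A^4 * (19*d^2 + 9*d^4) = 9*A^12 + 55*A^8 + 92*A^4 + 55 + 9*A^-4
  A^2 * (24*d + 31*d^3 + d^5) = -A^12 - 36*A^8 - 127*A^4 - 127 - 36*A^-4 - A^-8
  A^0 * (12 + 53*d^2 + 5*d^4) = 5*A^8 + 73*A^4 + 148 + 73*A^-4 + 5*A^-8
  A^-2 * (45*d + 11*d^3) = -11*A^4 - 78 - 78*A^-4 - 11*A^-8
  A^-4 * (15 + 13*d^2) = 13 + 41*A^-4 + 13*A^-8
  A^-6 * (8*d) = -8*A^-4 - 8*A^-8
  A^-8 * (d^2) = A^-4 + 2*A^-8 + A^-12
Summing the groups: <K> = -A^8 + A^-4 + A^-12
Normalise by the writhe: (-A^3)^(-w) = (-A^3)^(8) = A^24, so f(A) = A^24 * <K> = -A^32 + A^20 + A^12.
Substitute A = t^(-1/4), i.e. A^e → t^(-e/4): V(t) = t^-3 + t^-5 - t^-8

Answer: t^-3 + t^-5 - t^-8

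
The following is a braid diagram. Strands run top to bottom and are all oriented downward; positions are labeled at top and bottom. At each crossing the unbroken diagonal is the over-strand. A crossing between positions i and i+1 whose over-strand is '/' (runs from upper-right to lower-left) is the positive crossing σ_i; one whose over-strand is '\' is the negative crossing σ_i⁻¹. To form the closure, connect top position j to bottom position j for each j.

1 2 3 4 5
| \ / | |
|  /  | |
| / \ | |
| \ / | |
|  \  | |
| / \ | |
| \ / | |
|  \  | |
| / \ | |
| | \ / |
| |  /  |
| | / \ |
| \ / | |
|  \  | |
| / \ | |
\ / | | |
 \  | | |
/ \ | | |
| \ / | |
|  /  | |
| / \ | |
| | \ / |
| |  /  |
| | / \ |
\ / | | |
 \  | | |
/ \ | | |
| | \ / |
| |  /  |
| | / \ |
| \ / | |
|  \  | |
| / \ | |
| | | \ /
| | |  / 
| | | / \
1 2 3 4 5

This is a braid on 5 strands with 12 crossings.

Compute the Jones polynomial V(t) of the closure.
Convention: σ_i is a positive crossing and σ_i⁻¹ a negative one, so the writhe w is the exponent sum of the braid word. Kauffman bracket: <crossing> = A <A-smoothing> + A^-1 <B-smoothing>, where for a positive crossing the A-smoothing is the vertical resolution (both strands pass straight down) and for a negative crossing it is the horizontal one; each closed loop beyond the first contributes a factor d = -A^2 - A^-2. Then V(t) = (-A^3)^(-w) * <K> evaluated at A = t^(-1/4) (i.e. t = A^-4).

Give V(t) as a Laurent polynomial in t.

-t^3 + 2*t^2 - 3*t + 5 - 4*t^-1 + 4*t^-2 - 3*t^-3 + 2*t^-4 - t^-5

Derivation:
Reading the diagram top to bottom ('/'-over between positions i,i+1 = s_i, '\'-over = s_i^-1): braid word = s2 s2^-1 s2^-1 s3 s2^-1 s1^-1 s2 s3 s1^-1 s3 s2^-1 s4.
The presented braid s2 s2^-1 s2^-1 s3 s2^-1 s1^-1 s2 s3 s1^-1 s3 s2^-1 s4 on 5 strands reduces by inverse Markov moves (closure unchanged at each step):
  Destabilize: the word has the form β·s4 where s4 occurs only as the final letter (β ∈ B_4); drop it and the last strand → 4 strands.
  Deconjugate: the word is γ·β·γ⁻¹ with γ = s2 (prefix) and γ⁻¹ = s2^-1 (suffix); strip both.
Reduced to β = s2^-1 s2^-1 s3 s2^-1 s1^-1 s2 s3 s1^-1 s3 on 4 strands, 9 crossings.
Compute on β:
Braid: s2^-1 s2^-1 s3 s2^-1 s1^-1 s2 s3 s1^-1 s3 on 4 strands, 9 crossings.
Writhe w = (#positive) - (#negative) = 4 - 5 = -1.
Enumerate smoothing states for the bracket polynomial. There are 2^9 = 512 states.
For each crossing: s=0 is the vertical smoothing, s=1 horizontal. Crossing k contributes A^(sign_k * (1 - 2*s_k)); loop factor d = -A^2 - A^-2.
Tabulate the states by total A-exponent and number of loops L (A-exp: L × count):
  A^9: L=5 ×1
  A^7: L=4 ×9
  A^5: L=3 ×32, L=5 ×4
  A^3: L=2 ×55, L=4 ×28, L=6 ×1
  A^1: L=1 ×39, L=3 ×77, L=5 ×10
  A^-1: L=2 ×87, L=4 ×38, L=6 ×1
  A^-3: L=1 ×14, L=3 ×64, L=5 ×6
  A^-5: L=2 ×17, L=4 ×19
  A^-7: L=3 ×7, L=5 ×2
  A^-9: L=4 ×1
Each group contributes A^e * Σ count * d^(L-1):
Powers of d = -A^2 - A^-2: d^2 = A^4 + 2 + A^-4; d^3 = -A^6 - 3*A^2 - 3*A^-2 - A^-6; d^4 = A^8 + 4*A^4 + 6 + 4*A^-4 + A^-8; d^5 = -A^10 - 5*A^6 - 10*A^2 - 10*A^-2 - 5*A^-6 - A^-10.
  A^9 * (d^4) = A^17 + 4*A^13 + 6*A^9 + 4*A^5 + A
  A^7 * (9*d^3) = -9*A^13 - 27*A^9 - 27*A^5 - 9*A
  A^5 * (32*d^2 + 4*d^4) = 4*A^13 + 48*A^9 + 88*A^5 + 48*A + 4*A^-3
  A^3 * (55*d + 28*d^3 + d^5) = -A^13 - 33*A^9 - 149*A^5 - 149*A - 33*A^-3 - A^-7
  A^1 * (39 + 77*d^2 + 10*d^4) = 10*A^9 + 117*A^5 + 253*A + 117*A^-3 + 10*A^-7
  A^-1 * (87*d + 38*d^3 + d^5) = -A^9 - 43*A^5 - 211*A - 211*A^-3 - 43*A^-7 - A^-11
  A^-3 * (14 + 64*d^2 + 6*d^4) = 6*A^5 + 88*A + 178*A^-3 + 88*A^-7 + 6*A^-11
  A^-5 * (17*d + 19*d^3) = -19*A - 74*A^-3 - 74*A^-7 - 19*A^-11
  A^-7 * (7*d^2 + 2*d^4) = 2*A + 15*A^-3 + 26*A^-7 + 15*A^-11 + 2*A^-15
  A^-9 * (d^3) = -A^-3 - 3*A^-7 - 3*A^-11 - A^-15
Summing the groups: <K> = A^17 - 2*A^13 + 3*A^9 - 4*A^5 + 4*A - 5*A^-3 + 3*A^-7 - 2*A^-11 + A^-15
Normalise by the writhe: (-A^3)^(-w) = (-A^3)^(1) = -A^3, so f(A) = -A^3 * <K> = -A^20 + 2*A^16 - 3*A^12 + 4*A^8 - 4*A^4 + 5 - 3*A^-4 + 2*A^-8 - A^-12.
Substitute A = t^(-1/4), i.e. A^e → t^(-e/4): V(t) = -t^3 + 2*t^2 - 3*t + 5 - 4*t^-1 + 4*t^-2 - 3*t^-3 + 2*t^-4 - t^-5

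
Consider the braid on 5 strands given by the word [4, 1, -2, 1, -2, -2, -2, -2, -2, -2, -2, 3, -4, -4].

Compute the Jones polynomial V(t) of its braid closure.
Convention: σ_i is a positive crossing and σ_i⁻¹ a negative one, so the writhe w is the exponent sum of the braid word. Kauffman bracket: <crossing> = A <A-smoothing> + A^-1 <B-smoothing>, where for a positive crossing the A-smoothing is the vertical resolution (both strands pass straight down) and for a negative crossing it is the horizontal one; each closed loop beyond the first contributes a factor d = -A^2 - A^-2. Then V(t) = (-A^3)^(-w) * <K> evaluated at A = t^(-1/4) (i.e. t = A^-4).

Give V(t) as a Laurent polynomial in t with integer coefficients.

The presented braid s4 s1 s2^-1 s1 s2^-1 s2^-1 s2^-1 s2^-1 s2^-1 s2^-1 s2^-1 s3 s4^-1 s4^-1 on 5 strands reduces by inverse Markov moves (closure unchanged at each step):
  Deconjugate: the word is γ·β·γ⁻¹ with γ = s4 (prefix) and γ⁻¹ = s4^-1 (suffix); strip both.
  Destabilize: the word has the form β·s4^-1 where s4^-1 occurs only as the final letter (β ∈ B_4); drop it and the last strand → 4 strands.
  Destabilize: the word has the form β·s3 where s3 occurs only as the final letter (β ∈ B_3); drop it and the last strand → 3 strands.
Reduced to β = s1 s2^-1 s1 s2^-1 s2^-1 s2^-1 s2^-1 s2^-1 s2^-1 s2^-1 on 3 strands, 10 crossings.
Compute on β:
Braid: s1 s2^-1 s1 s2^-1 s2^-1 s2^-1 s2^-1 s2^-1 s2^-1 s2^-1 on 3 strands, 10 crossings.
Writhe w = (#positive) - (#negative) = 2 - 8 = -6.
Computing the Kauffman bracket via state sum. There are 2^10 = 1024 states.
Smooth each crossing (0=||, 1=⌣⌢); contribution A^(Σ sign_k(1-2s_k)) * d^(L-1).
Tabulate the states by total A-exponent and number of loops L (A-exp: L × count):
  A^10: L=9 ×1
  A^8: L=8 ×10
  A^6: L=7 ×45
  A^4: L=6 ×119, L=8 ×1
  A^2: L=5 ×203, L=7 ×7
  A^0: L=4 ×231, L=6 ×21
  A^-2: L=3 ×175, L=5 ×35
  A^-4: L=2 ×85, L=4 ×35
  A^-6: L=1 ×23, L=3 ×22
  A^-8: L=2 ×10
  A^-10: L=3 ×1
Each group contributes A^e * Σ count * d^(L-1):
Powers of d = -A^2 - A^-2: d^2 = A^4 + 2 + A^-4; d^3 = -A^6 - 3*A^2 - 3*A^-2 - A^-6; d^4 = A^8 + 4*A^4 + 6 + 4*A^-4 + A^-8; d^5 = -A^10 - 5*A^6 - 10*A^2 - 10*A^-2 - 5*A^-6 - A^-10; d^6 = A^12 + 6*A^8 + 15*A^4 + 20 + 15*A^-4 + 6*A^-8 + A^-12; d^7 = -A^14 - 7*A^10 - 21*A^6 - 35*A^2 - 35*A^-2 - 21*A^-6 - 7*A^-10 - A^-14; d^8 = A^16 + 8*A^12 + 28*A^8 + 56*A^4 + 70 + 56*A^-4 + 28*A^-8 + 8*A^-12 + A^-16.
  A^10 * (d^8) = A^26 + 8*A^22 + 28*A^18 + 56*A^14 + 70*A^10 + 56*A^6 + 28*A^2 + 8*A^-2 + A^-6
  A^8 * (10*d^7) = -10*A^22 - 70*A^18 - 210*A^14 - 350*A^10 - 350*A^6 - 210*A^2 - 70*A^-2 - 10*A^-6
  A^6 * (45*d^6) = 45*A^18 + 270*A^14 + 675*A^10 + 900*A^6 + 675*A^2 + 270*A^-2 + 45*A^-6
  A^4 * (119*d^5 + d^7) = -A^18 - 126*A^14 - 616*A^10 - 1225*A^6 - 1225*A^2 - 616*A^-2 - 126*A^-6 - A^-10
  A^2 * (203*d^4 + 7*d^6) = 7*A^14 + 245*A^10 + 917*A^6 + 1358*A^2 + 917*A^-2 + 245*A^-6 + 7*A^-10
  A^0 * (231*d^3 + 21*d^5) = -21*A^10 - 336*A^6 - 903*A^2 - 903*A^-2 - 336*A^-6 - 21*A^-10
  A^-2 * (175*d^2 + 35*d^4) = 35*A^6 + 315*A^2 + 560*A^-2 + 315*A^-6 + 35*A^-10
  A^-4 * (85*d + 35*d^3) = -35*A^2 - 190*A^-2 - 190*A^-6 - 35*A^-10
  A^-6 * (23 + 22*d^2) = 22*A^-2 + 67*A^-6 + 22*A^-10
  A^-8 * (10*d) = -10*A^-6 - 10*A^-10
  A^-10 * (d^2) = A^-6 + 2*A^-10 + A^-14
Summing the groups: <K> = A^26 - 2*A^22 + 2*A^18 - 3*A^14 + 3*A^10 - 3*A^6 + 3*A^2 - 2*A^-2 + 2*A^-6 - A^-10 + A^-14
Normalise by the writhe: (-A^3)^(-w) = (-A^3)^(6) = A^18, so f(A) = A^18 * <K> = A^44 - 2*A^40 + 2*A^36 - 3*A^32 + 3*A^28 - 3*A^24 + 3*A^20 - 2*A^16 + 2*A^12 - A^8 + A^4.
Substitute A = t^(-1/4), i.e. A^e → t^(-e/4): V(t) = t^-1 - t^-2 + 2*t^-3 - 2*t^-4 + 3*t^-5 - 3*t^-6 + 3*t^-7 - 3*t^-8 + 2*t^-9 - 2*t^-10 + t^-11

Answer: t^-1 - t^-2 + 2*t^-3 - 2*t^-4 + 3*t^-5 - 3*t^-6 + 3*t^-7 - 3*t^-8 + 2*t^-9 - 2*t^-10 + t^-11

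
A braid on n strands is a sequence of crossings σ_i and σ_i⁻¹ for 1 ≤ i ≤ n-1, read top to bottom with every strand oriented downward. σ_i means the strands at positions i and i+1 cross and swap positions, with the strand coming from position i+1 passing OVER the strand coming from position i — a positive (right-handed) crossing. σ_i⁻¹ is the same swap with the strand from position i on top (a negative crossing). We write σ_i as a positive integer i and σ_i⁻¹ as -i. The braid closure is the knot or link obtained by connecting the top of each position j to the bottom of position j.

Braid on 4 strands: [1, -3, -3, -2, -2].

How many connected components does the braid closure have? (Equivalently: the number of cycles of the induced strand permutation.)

Track the strand permutation on 4 strands, starting from identity.
  step 1: s1 swaps positions 1,2 -> [2 1 3 4]
  step 2: s3^-1 swaps positions 3,4 -> [2 1 4 3]
  step 3: s3^-1 swaps positions 3,4 -> [2 1 3 4]
  step 4: s2^-1 swaps positions 2,3 -> [2 3 1 4]
  step 5: s2^-1 swaps positions 2,3 -> [2 1 3 4]
Final permutation (position -> original strand): [2 1 3 4]
Closure components = cycle count of this permutation = 3.

Answer: 3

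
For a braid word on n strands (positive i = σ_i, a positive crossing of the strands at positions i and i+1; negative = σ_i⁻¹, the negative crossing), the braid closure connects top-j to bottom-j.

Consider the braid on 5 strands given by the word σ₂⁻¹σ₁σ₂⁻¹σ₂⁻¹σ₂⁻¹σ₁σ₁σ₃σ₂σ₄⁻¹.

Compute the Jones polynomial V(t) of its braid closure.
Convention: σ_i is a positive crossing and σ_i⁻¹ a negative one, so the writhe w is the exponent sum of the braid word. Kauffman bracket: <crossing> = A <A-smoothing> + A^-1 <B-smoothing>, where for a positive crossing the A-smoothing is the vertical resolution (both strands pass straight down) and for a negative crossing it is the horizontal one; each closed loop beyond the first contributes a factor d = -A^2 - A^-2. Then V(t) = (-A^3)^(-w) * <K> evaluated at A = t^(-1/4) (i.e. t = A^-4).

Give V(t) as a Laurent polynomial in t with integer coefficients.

The presented braid s2^-1 s1 s2^-1 s2^-1 s2^-1 s1 s1 s3 s2 s4^-1 on 5 strands reduces by inverse Markov moves (closure unchanged at each step):
  Destabilize: the word has the form β·s4^-1 where s4^-1 occurs only as the final letter (β ∈ B_4); drop it and the last strand → 4 strands.
  Deconjugate: the word is γ·β·γ⁻¹ with γ = s2^-1 (prefix) and γ⁻¹ = s2 (suffix); strip both.
  Destabilize: the word has the form β·s3 where s3 occurs only as the final letter (β ∈ B_3); drop it and the last strand → 3 strands.
Reduced to β = s1 s2^-1 s2^-1 s2^-1 s1 s1 on 3 strands, 6 crossings.
Compute on β:
Braid: s1 s2^-1 s2^-1 s2^-1 s1 s1 on 3 strands, 6 crossings.
Writhe w = (#positive) - (#negative) = 3 - 3 = 0.
Computing the Kauffman bracket via state sum. There are 2^6 = 64 states.
For each crossing: s=0 is the vertical smoothing, s=1 horizontal. Crossing k contributes A^(sign_k * (1 - 2*s_k)); loop factor d = -A^2 - A^-2.
Tabulate the states by total A-exponent and number of loops L (A-exp: L × count):
  A^6: L=4 ×1
  A^4: L=3 ×6
  A^2: L=2 ×12, L=4 ×3
  A^0: L=1 ×9, L=3 ×10, L=5 ×1
  A^-2: L=2 ×12, L=4 ×3
  A^-4: L=3 ×6
  A^-6: L=4 ×1
Each group contributes A^e * Σ count * d^(L-1):
Powers of d = -A^2 - A^-2: d^2 = A^4 + 2 + A^-4; d^3 = -A^6 - 3*A^2 - 3*A^-2 - A^-6; d^4 = A^8 + 4*A^4 + 6 + 4*A^-4 + A^-8.
  A^6 * (d^3) = -A^12 - 3*A^8 - 3*A^4 - 1
  A^4 * (6*d^2) = 6*A^8 + 12*A^4 + 6
  A^2 * (12*d + 3*d^3) = -3*A^8 - 21*A^4 - 21 - 3*A^-4
  A^0 * (9 + 10*d^2 + d^4) = A^8 + 14*A^4 + 35 + 14*A^-4 + A^-8
  A^-2 * (12*d + 3*d^3) = -3*A^4 - 21 - 21*A^-4 - 3*A^-8
  A^-4 * (6*d^2) = 6 + 12*A^-4 + 6*A^-8
  A^-6 * (d^3) = -1 - 3*A^-4 - 3*A^-8 - A^-12
Summing the groups: <K> = -A^12 + A^8 - A^4 + 3 - A^-4 + A^-8 - A^-12
Normalise by the writhe: (-A^3)^(-w) = (-A^3)^(0) = 1, so f(A) = 1 * <K> = -A^12 + A^8 - A^4 + 3 - A^-4 + A^-8 - A^-12.
Substitute A = t^(-1/4), i.e. A^e → t^(-e/4): V(t) = -t^3 + t^2 - t + 3 - t^-1 + t^-2 - t^-3

Answer: -t^3 + t^2 - t + 3 - t^-1 + t^-2 - t^-3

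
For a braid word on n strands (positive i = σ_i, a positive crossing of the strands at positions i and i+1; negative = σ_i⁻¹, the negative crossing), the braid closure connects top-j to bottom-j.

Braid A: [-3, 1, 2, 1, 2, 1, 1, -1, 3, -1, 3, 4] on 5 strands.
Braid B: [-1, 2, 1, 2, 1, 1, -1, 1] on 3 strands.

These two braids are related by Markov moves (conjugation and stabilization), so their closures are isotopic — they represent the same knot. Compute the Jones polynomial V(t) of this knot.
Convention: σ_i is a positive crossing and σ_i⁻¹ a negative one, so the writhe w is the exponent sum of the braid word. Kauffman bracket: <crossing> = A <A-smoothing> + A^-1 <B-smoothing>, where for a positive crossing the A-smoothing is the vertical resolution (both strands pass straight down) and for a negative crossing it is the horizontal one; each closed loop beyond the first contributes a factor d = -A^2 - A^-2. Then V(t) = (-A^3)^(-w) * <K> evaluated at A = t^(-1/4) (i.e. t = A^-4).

-t^4 + t^3 + t

Derivation:
Markov-equivalent braids have isotopic closures, hence identical knot invariants. Strip the Markov moves from each word to reach a common short braid β, then compute V(t) once on β.
Braid A: s3^-1 s1 s2 s1 s2 s1 s1 s1^-1 s3 s1^-1 s3 s4 on 5 strands reduces by inverse Markov moves (closure unchanged at each step):
  Destabilize: the word has the form β·s4 where s4 occurs only as the final letter (β ∈ B_4); drop it and the last strand → 4 strands.
  Deconjugate: the word is γ·β·γ⁻¹ with γ = s3^-1 s1 (prefix) and γ⁻¹ = s1^-1 s3 (suffix); strip both.
  Destabilize: the word has the form β·s3 where s3 occurs only as the final letter (β ∈ B_3); drop it and the last strand → 3 strands.
Reduced to β = s2 s1 s2 s1 s1 s1^-1 on 3 strands, 6 crossings.
Braid B: s1^-1 s2 s1 s2 s1 s1 s1^-1 s1 on 3 strands reduces by inverse Markov moves (closure unchanged at each step):
  Deconjugate: the word is γ·β·γ⁻¹ with γ = s1^-1 (prefix) and γ⁻¹ = s1 (suffix); strip both.
Reduced to β = s2 s1 s2 s1 s1 s1^-1 on 3 strands, 6 crossings.
Both give the same β = s2 s1 s2 s1 s1 s1^-1 on 3 strands, so one state sum suffices:
First cancel adjacent σ_i σ_i⁻¹ pairs (Reidemeister II — same braid, same closure): s2 s1 s2 s1 s1 s1^-1 → s2 s1 s2 s1.
Braid: s2 s1 s2 s1 on 3 strands, 4 crossings.
Writhe w = (#positive) - (#negative) = 4 - 0 = 4.
Enumerate smoothing states for the bracket polynomial. There are 2^4 = 16 states.
For each crossing: s=0 is the vertical smoothing, s=1 horizontal. Crossing k contributes A^(sign_k * (1 - 2*s_k)); loop factor d = -A^2 - A^-2.
  state 0000: A-exp=+4, loops=3, term = A^4 * d^2
  state 0001: A-exp=+2, loops=2, term = A^2 * d^1
  state 0010: A-exp=+2, loops=2, term = A^2 * d^1
  state 0011: A-exp=+0, loops=1, term = A^0 * d^0
  state 0100: A-exp=+2, loops=2, term = A^2 * d^1
  state 0101: A-exp=+0, loops=3, term = A^0 * d^2
  state 0110: A-exp=+0, loops=1, term = A^0 * d^0
  state 0111: A-exp=-2, loops=2, term = A^-2 * d^1
  state 1000: A-exp=+2, loops=2, term = A^2 * d^1
  state 1001: A-exp=+0, loops=1, term = A^0 * d^0
  state 1010: A-exp=+0, loops=3, term = A^0 * d^2
  state 1011: A-exp=-2, loops=2, term = A^-2 * d^1
  state 1100: A-exp=+0, loops=1, term = A^0 * d^0
  state 1101: A-exp=-2, loops=2, term = A^-2 * d^1
  state 1110: A-exp=-2, loops=2, term = A^-2 * d^1
  state 1111: A-exp=-4, loops=1, term = A^-4 * d^0
Collect the terms by A-exponent (count of states per loop number):
Powers of d = -A^2 - A^-2: d^2 = A^4 + 2 + A^-4.
  A^4 * (d^2) = A^8 + 2*A^4 + 1
  A^2 * (4*d) = -4*A^4 - 4
  A^0 * (4 + 2*d^2) = 2*A^4 + 8 + 2*A^-4
  A^-2 * (4*d) = -4 - 4*A^-4
  A^-4 * (1) = A^-4
Summing the groups: <K> = A^8 + 1 - A^-4
Normalise by the writhe: (-A^3)^(-w) = (-A^3)^(-4) = A^-12, so f(A) = A^-12 * <K> = A^-4 + A^-12 - A^-16.
Substitute A = t^(-1/4), i.e. A^e → t^(-e/4): V(t) = -t^4 + t^3 + t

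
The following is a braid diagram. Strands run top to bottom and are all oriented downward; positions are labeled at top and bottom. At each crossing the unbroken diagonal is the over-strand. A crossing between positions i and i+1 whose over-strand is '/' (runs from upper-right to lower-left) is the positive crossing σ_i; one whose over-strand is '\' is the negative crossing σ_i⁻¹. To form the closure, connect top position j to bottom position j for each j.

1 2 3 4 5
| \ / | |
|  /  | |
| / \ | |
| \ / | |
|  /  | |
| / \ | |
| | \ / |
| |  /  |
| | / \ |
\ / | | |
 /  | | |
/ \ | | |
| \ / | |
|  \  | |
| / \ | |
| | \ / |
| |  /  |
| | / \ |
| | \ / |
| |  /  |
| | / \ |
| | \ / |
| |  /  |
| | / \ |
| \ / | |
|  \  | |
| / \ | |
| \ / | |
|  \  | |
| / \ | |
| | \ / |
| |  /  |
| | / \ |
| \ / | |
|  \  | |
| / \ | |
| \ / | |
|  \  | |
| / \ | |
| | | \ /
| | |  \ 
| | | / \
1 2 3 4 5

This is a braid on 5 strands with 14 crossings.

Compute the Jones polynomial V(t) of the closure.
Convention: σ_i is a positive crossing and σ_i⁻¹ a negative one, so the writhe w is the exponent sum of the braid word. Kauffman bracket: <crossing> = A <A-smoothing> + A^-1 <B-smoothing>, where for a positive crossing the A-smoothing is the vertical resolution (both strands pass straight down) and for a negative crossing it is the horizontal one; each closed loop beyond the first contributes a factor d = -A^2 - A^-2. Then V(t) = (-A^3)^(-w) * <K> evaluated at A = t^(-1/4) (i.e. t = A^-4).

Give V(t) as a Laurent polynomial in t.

-t^6 + 2*t^5 - 4*t^4 + 5*t^3 - 4*t^2 + 5*t - 3 + 2*t^-1 - t^-2

Derivation:
Reading the diagram top to bottom ('/'-over between positions i,i+1 = s_i, '\'-over = s_i^-1): braid word = s2 s2 s3 s1 s2^-1 s3 s3 s3 s2^-1 s2^-1 s3 s2^-1 s2^-1 s4^-1.
The presented braid s2 s2 s3 s1 s2^-1 s3 s3 s3 s2^-1 s2^-1 s3 s2^-1 s2^-1 s4^-1 on 5 strands reduces by inverse Markov moves (closure unchanged at each step):
  Destabilize: the word has the form β·s4^-1 where s4^-1 occurs only as the final letter (β ∈ B_4); drop it and the last strand → 4 strands.
  Deconjugate: the word is γ·β·γ⁻¹ with γ = s2 s2 (prefix) and γ⁻¹ = s2^-1 s2^-1 (suffix); strip both.
Reduced to β = s3 s1 s2^-1 s3 s3 s3 s2^-1 s2^-1 s3 on 4 strands, 9 crossings.
Compute on β:
Braid: s3 s1 s2^-1 s3 s3 s3 s2^-1 s2^-1 s3 on 4 strands, 9 crossings.
Writhe w = (#positive) - (#negative) = 6 - 3 = 3.
Computing the Kauffman bracket via state sum. There are 2^9 = 512 states.
Smooth each crossing (0=||, 1=⌣⌢); contribution A^(Σ sign_k(1-2s_k)) * d^(L-1).
Tabulate the states by total A-exponent and number of loops L (A-exp: L × count):
  A^9: L=5 ×1
  A^7: L=4 ×9
  A^5: L=3 ×32, L=5 ×4
  A^3: L=2 ×51, L=4 ×32, L=6 ×1
  A^1: L=1 ×27, L=3 ×81, L=5 ×18
  A^-1: L=2 ×53, L=4 ×67, L=6 ×6
  A^-3: L=3 ×50, L=5 ×33, L=7 ×1
  A^-5: L=4 ×27, L=6 ×9
  A^-7: L=5 ×8, L=7 ×1
  A^-9: L=6 ×1
Each group contributes A^e * Σ count * d^(L-1):
Powers of d = -A^2 - A^-2: d^2 = A^4 + 2 + A^-4; d^3 = -A^6 - 3*A^2 - 3*A^-2 - A^-6; d^4 = A^8 + 4*A^4 + 6 + 4*A^-4 + A^-8; d^5 = -A^10 - 5*A^6 - 10*A^2 - 10*A^-2 - 5*A^-6 - A^-10; d^6 = A^12 + 6*A^8 + 15*A^4 + 20 + 15*A^-4 + 6*A^-8 + A^-12.
  A^9 * (d^4) = A^17 + 4*A^13 + 6*A^9 + 4*A^5 + A
  A^7 * (9*d^3) = -9*A^13 - 27*A^9 - 27*A^5 - 9*A
  A^5 * (32*d^2 + 4*d^4) = 4*A^13 + 48*A^9 + 88*A^5 + 48*A + 4*A^-3
  A^3 * (51*d + 32*d^3 + d^5) = -A^13 - 37*A^9 - 157*A^5 - 157*A - 37*A^-3 - A^-7
  A^1 * (27 + 81*d^2 + 18*d^4) = 18*A^9 + 153*A^5 + 297*A + 153*A^-3 + 18*A^-7
  A^-1 * (53*d + 67*d^3 + 6*d^5) = -6*A^9 - 97*A^5 - 314*A - 314*A^-3 - 97*A^-7 - 6*A^-11
  A^-3 * (50*d^2 + 33*d^4 + d^6) = A^9 + 39*A^5 + 197*A + 318*A^-3 + 197*A^-7 + 39*A^-11 + A^-15
  A^-5 * (27*d^3 + 9*d^5) = -9*A^5 - 72*A - 171*A^-3 - 171*A^-7 - 72*A^-11 - 9*A^-15
  A^-7 * (8*d^4 + d^6) = A^5 + 14*A + 47*A^-3 + 68*A^-7 + 47*A^-11 + 14*A^-15 + A^-19
  A^-9 * (d^5) = -A - 5*A^-3 - 10*A^-7 - 10*A^-11 - 5*A^-15 - A^-19
Summing the groups: <K> = A^17 - 2*A^13 + 3*A^9 - 5*A^5 + 4*A - 5*A^-3 + 4*A^-7 - 2*A^-11 + A^-15
Normalise by the writhe: (-A^3)^(-w) = (-A^3)^(-3) = -A^-9, so f(A) = -A^-9 * <K> = -A^8 + 2*A^4 - 3 + 5*A^-4 - 4*A^-8 + 5*A^-12 - 4*A^-16 + 2*A^-20 - A^-24.
Substitute A = t^(-1/4), i.e. A^e → t^(-e/4): V(t) = -t^6 + 2*t^5 - 4*t^4 + 5*t^3 - 4*t^2 + 5*t - 3 + 2*t^-1 - t^-2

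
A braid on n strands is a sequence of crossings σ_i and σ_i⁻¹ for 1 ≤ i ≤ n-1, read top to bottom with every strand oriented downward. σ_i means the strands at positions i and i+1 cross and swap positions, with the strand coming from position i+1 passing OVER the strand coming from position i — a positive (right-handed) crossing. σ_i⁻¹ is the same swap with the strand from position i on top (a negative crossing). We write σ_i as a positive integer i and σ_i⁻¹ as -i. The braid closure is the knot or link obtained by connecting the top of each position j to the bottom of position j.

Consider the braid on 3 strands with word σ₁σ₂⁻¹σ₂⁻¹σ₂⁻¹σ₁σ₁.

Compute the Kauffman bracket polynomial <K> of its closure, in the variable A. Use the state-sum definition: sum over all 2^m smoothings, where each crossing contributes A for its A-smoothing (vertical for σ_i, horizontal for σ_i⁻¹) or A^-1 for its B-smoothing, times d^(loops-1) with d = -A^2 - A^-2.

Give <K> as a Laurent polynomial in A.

-A^12 + A^8 - A^4 + 3 - A^-4 + A^-8 - A^-12

Derivation:
Braid: s1 s2^-1 s2^-1 s2^-1 s1 s1 on 3 strands, 6 crossings.
Writhe w = (#positive) - (#negative) = 3 - 3 = 0.
State-sum expansion of <K>. There are 2^6 = 64 states.
Each crossing splits two ways (0=vertical, 1=horizontal). The state's weight is A^(#A-smoothings - #B-smoothings) * d^(loops - 1).
Tabulate the states by total A-exponent and number of loops L (A-exp: L × count):
  A^6: L=4 ×1
  A^4: L=3 ×6
  A^2: L=2 ×12, L=4 ×3
  A^0: L=1 ×9, L=3 ×10, L=5 ×1
  A^-2: L=2 ×12, L=4 ×3
  A^-4: L=3 ×6
  A^-6: L=4 ×1
Each group contributes A^e * Σ count * d^(L-1):
Powers of d = -A^2 - A^-2: d^2 = A^4 + 2 + A^-4; d^3 = -A^6 - 3*A^2 - 3*A^-2 - A^-6; d^4 = A^8 + 4*A^4 + 6 + 4*A^-4 + A^-8.
  A^6 * (d^3) = -A^12 - 3*A^8 - 3*A^4 - 1
  A^4 * (6*d^2) = 6*A^8 + 12*A^4 + 6
  A^2 * (12*d + 3*d^3) = -3*A^8 - 21*A^4 - 21 - 3*A^-4
  A^0 * (9 + 10*d^2 + d^4) = A^8 + 14*A^4 + 35 + 14*A^-4 + A^-8
  A^-2 * (12*d + 3*d^3) = -3*A^4 - 21 - 21*A^-4 - 3*A^-8
  A^-4 * (6*d^2) = 6 + 12*A^-4 + 6*A^-8
  A^-6 * (d^3) = -1 - 3*A^-4 - 3*A^-8 - A^-12
Summing the groups: <K> = -A^12 + A^8 - A^4 + 3 - A^-4 + A^-8 - A^-12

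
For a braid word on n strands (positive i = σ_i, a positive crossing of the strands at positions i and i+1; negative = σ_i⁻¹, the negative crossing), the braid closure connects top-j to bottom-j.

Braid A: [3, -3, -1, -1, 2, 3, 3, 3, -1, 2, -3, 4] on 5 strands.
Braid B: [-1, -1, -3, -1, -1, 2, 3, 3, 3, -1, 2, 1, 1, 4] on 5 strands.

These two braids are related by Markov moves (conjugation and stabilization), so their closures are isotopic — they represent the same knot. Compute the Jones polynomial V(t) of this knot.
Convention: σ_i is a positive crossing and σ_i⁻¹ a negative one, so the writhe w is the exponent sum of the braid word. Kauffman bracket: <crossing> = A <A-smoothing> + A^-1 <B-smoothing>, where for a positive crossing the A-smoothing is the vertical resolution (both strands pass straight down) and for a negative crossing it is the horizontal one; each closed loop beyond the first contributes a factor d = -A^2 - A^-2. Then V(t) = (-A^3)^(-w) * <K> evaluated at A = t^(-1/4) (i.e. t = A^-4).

Markov-equivalent braids have isotopic closures, hence identical knot invariants. Strip the Markov moves from each word to reach a common short braid β, then compute V(t) once on β.
Braid A: s3 s3^-1 s1^-1 s1^-1 s2 s3 s3 s3 s1^-1 s2 s3^-1 s4 on 5 strands reduces by inverse Markov moves (closure unchanged at each step):
  Destabilize: the word has the form β·s4 where s4 occurs only as the final letter (β ∈ B_4); drop it and the last strand → 4 strands.
  Deconjugate: the word is γ·β·γ⁻¹ with γ = s3 (prefix) and γ⁻¹ = s3^-1 (suffix); strip both.
Reduced to β = s3^-1 s1^-1 s1^-1 s2 s3 s3 s3 s1^-1 s2 on 4 strands, 9 crossings.
Braid B: s1^-1 s1^-1 s3^-1 s1^-1 s1^-1 s2 s3 s3 s3 s1^-1 s2 s1 s1 s4 on 5 strands reduces by inverse Markov moves (closure unchanged at each step):
  Destabilize: the word has the form β·s4 where s4 occurs only as the final letter (β ∈ B_4); drop it and the last strand → 4 strands.
  Deconjugate: the word is γ·β·γ⁻¹ with γ = s1^-1 s1^-1 (prefix) and γ⁻¹ = s1 s1 (suffix); strip both.
Reduced to β = s3^-1 s1^-1 s1^-1 s2 s3 s3 s3 s1^-1 s2 on 4 strands, 9 crossings.
Both give the same β = s3^-1 s1^-1 s1^-1 s2 s3 s3 s3 s1^-1 s2 on 4 strands, so one state sum suffices:
Braid: s3^-1 s1^-1 s1^-1 s2 s3 s3 s3 s1^-1 s2 on 4 strands, 9 crossings.
Writhe w = (#positive) - (#negative) = 5 - 4 = 1.
Enumerate smoothing states for the bracket polynomial. There are 2^9 = 512 states.
For each crossing: s=0 is the vertical smoothing, s=1 horizontal. Crossing k contributes A^(sign_k * (1 - 2*s_k)); loop factor d = -A^2 - A^-2.
Tabulate the states by total A-exponent and number of loops L (A-exp: L × count):
  A^9: L=4 ×1
  A^7: L=3 ×5, L=5 ×4
  A^5: L=2 ×10, L=4 ×23, L=6 ×3
  A^3: L=1 ×8, L=3 ×57, L=5 ×18, L=7 ×1
  A^1: L=2 ×70, L=4 ×50, L=6 ×6
  A^-1: L=1 ×33, L=3 ×75, L=5 ×18
  A^-3: L=2 ×51, L=4 ×32, L=6 ×1
  A^-5: L=3 ×32, L=5 ×4
  A^-7: L=4 ×9
  A^-9: L=5 ×1
Each group contributes A^e * Σ count * d^(L-1):
Powers of d = -A^2 - A^-2: d^2 = A^4 + 2 + A^-4; d^3 = -A^6 - 3*A^2 - 3*A^-2 - A^-6; d^4 = A^8 + 4*A^4 + 6 + 4*A^-4 + A^-8; d^5 = -A^10 - 5*A^6 - 10*A^2 - 10*A^-2 - 5*A^-6 - A^-10; d^6 = A^12 + 6*A^8 + 15*A^4 + 20 + 15*A^-4 + 6*A^-8 + A^-12.
  A^9 * (d^3) = -A^15 - 3*A^11 - 3*A^7 - A^3
  A^7 * (5*d^2 + 4*d^4) = 4*A^15 + 21*A^11 + 34*A^7 + 21*A^3 + 4*A^-1
  A^5 * (10*d + 23*d^3 + 3*d^5) = -3*A^15 - 38*A^11 - 109*A^7 - 109*A^3 - 38*A^-1 - 3*A^-5
  A^3 * (8 + 57*d^2 + 18*d^4 + d^6) = A^15 + 24*A^11 + 144*A^7 + 250*A^3 + 144*A^-1 + 24*A^-5 + A^-9
  A^1 * (70*d + 50*d^3 + 6*d^5) = -6*A^11 - 80*A^7 - 280*A^3 - 280*A^-1 - 80*A^-5 - 6*A^-9
  A^-1 * (33 + 75*d^2 + 18*d^4) = 18*A^7 + 147*A^3 + 291*A^-1 + 147*A^-5 + 18*A^-9
  A^-3 * (51*d + 32*d^3 + d^5) = -A^7 - 37*A^3 - 157*A^-1 - 157*A^-5 - 37*A^-9 - A^-13
  A^-5 * (32*d^2 + 4*d^4) = 4*A^3 + 48*A^-1 + 88*A^-5 + 48*A^-9 + 4*A^-13
  A^-7 * (9*d^3) = -9*A^-1 - 27*A^-5 - 27*A^-9 - 9*A^-13
  A^-9 * (d^4) = A^-1 + 4*A^-5 + 6*A^-9 + 4*A^-13 + A^-17
Summing the groups: <K> = A^15 - 2*A^11 + 3*A^7 - 5*A^3 + 4*A^-1 - 4*A^-5 + 3*A^-9 - 2*A^-13 + A^-17
Normalise by the writhe: (-A^3)^(-w) = (-A^3)^(-1) = -A^-3, so f(A) = -A^-3 * <K> = -A^12 + 2*A^8 - 3*A^4 + 5 - 4*A^-4 + 4*A^-8 - 3*A^-12 + 2*A^-16 - A^-20.
Substitute A = t^(-1/4), i.e. A^e → t^(-e/4): V(t) = -t^5 + 2*t^4 - 3*t^3 + 4*t^2 - 4*t + 5 - 3*t^-1 + 2*t^-2 - t^-3

Answer: -t^5 + 2*t^4 - 3*t^3 + 4*t^2 - 4*t + 5 - 3*t^-1 + 2*t^-2 - t^-3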